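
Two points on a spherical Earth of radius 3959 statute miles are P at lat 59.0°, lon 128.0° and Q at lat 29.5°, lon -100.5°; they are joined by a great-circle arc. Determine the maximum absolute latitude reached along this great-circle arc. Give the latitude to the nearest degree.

The great circle lies in the plane with unit normal n̂ = (p₁ × p₂)/|p₁ × p₂|.
Here n̂_z ≈ +0.338; the vertex latitude is φ_max = arccos|n̂_z| ≈ 70.2°.
Check via Clairaut: cos φ_max = |cos φ₁| · sin C = cos(59.0°)·sin(41.1°) ≈ 0.338, again giving ≈ 70.2°.

≈ 70°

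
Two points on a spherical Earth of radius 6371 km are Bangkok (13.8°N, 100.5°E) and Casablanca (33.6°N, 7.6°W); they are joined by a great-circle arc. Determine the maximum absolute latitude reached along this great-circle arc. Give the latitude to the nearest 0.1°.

The great circle lies in the plane with unit normal n̂ = (p₁ × p₂)/|p₁ × p₂|.
Here n̂_z ≈ -0.774; the vertex latitude is φ_max = arccos|n̂_z| ≈ 39.3°.

≈ 39.3°N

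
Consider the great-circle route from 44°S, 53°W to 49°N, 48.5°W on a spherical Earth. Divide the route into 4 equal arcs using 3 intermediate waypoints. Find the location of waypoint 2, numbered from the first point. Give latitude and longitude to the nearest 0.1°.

Write both endpoints as unit vectors p₁, p₂ with components (cos φ cos λ, cos φ sin λ, sin φ).
The central angle between the endpoints is δ = arccos(p₁·p₂) ≈ 1.625 rad (93.1°).
Interpolate at f = 2/4 with slerp weights a = sin((1−f)δ)/sin δ ≈ 0.727, b = sin(fδ)/sin δ ≈ 0.727.
p = a·p₁ + b·p₂ ≈ (0.631, -0.775, 0.044); φ = arcsin(p_z) ≈ 2.50°, λ = atan2(p_y, p_x) ≈ -50.85°.

≈ 2.5°N, 50.9°W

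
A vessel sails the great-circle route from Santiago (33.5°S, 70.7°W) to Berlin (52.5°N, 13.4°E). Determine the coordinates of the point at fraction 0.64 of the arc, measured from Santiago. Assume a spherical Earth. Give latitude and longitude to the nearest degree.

≈ 25°N, 27°W

Convert each endpoint to a unit vector on the sphere (x = cos φ cos λ, y = cos φ sin λ, z = sin φ).
The central angle between the endpoints is δ = arccos(p₁·p₂) ≈ 1.967 rad (112.7°).
Interpolate at f = 0.64 with slerp weights a = sin((1−f)δ)/sin δ ≈ 0.705, b = sin(fδ)/sin δ ≈ 1.032.
p = a·p₁ + b·p₂ ≈ (0.805, -0.409, 0.429); φ = arcsin(p_z) ≈ 25.42°, λ = atan2(p_y, p_x) ≈ -26.94°.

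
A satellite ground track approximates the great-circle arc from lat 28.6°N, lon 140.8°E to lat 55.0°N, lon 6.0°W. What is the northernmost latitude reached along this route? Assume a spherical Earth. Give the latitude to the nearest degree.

The great circle lies in the plane with unit normal n̂ = (p₁ × p₂)/|p₁ × p₂|.
Here n̂_z ≈ -0.276; the vertex latitude is φ_max = arccos|n̂_z| ≈ 74.0°.

≈ 74°N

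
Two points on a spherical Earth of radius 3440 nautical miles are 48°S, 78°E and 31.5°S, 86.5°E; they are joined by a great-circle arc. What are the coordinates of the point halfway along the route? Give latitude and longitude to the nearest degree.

The haversine formula gives a central angle δ ≈ 0.309 rad (17.7°) between the endpoints.
Interpolate at f = 1/2 with slerp weights a = sin((1−f)δ)/sin δ ≈ 0.506, b = sin(fδ)/sin δ ≈ 0.506.
p = a·p₁ + b·p₂ ≈ (0.097, 0.762, -0.640); φ = arcsin(p_z) ≈ -39.83°, λ = atan2(p_y, p_x) ≈ 82.76°.

≈ 40°S, 83°E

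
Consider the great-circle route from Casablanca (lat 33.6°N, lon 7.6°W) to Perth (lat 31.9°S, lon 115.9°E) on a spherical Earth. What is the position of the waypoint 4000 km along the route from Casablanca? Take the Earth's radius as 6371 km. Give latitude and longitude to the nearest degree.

Convert each endpoint to a unit vector on the sphere (x = cos φ cos λ, y = cos φ sin λ, z = sin φ).
The central angle between the endpoints is δ = arccos(p₁·p₂) ≈ 2.322 rad (133.1°). The total great-circle distance is δ·R ≈ 2.322 × 6371 ≈ 14795 km, so the target fraction is f = 4000/14795 ≈ 0.270.
Interpolate at f ≈ 0.270 with slerp weights a = sin((1−f)δ)/sin δ ≈ 1.358, b = sin(fδ)/sin δ ≈ 0.804.
p = a·p₁ + b·p₂ ≈ (0.823, 0.464, 0.327); φ = arcsin(p_z) ≈ 19.07°, λ = atan2(p_y, p_x) ≈ 29.43°.

≈ lat 19°N, lon 29°E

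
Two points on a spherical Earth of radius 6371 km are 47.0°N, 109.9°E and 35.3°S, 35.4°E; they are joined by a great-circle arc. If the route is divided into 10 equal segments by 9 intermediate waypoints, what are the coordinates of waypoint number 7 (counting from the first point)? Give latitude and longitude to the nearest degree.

The haversine formula gives a central angle δ ≈ 1.848 rad (105.9°) between the endpoints.
Interpolate at f = 7/10 with slerp weights a = sin((1−f)δ)/sin δ ≈ 0.547, b = sin(fδ)/sin δ ≈ 1.000.
p = a·p₁ + b·p₂ ≈ (0.538, 0.824, -0.178); φ = arcsin(p_z) ≈ -10.23°, λ = atan2(p_y, p_x) ≈ 56.84°.

≈ 10°S, 57°E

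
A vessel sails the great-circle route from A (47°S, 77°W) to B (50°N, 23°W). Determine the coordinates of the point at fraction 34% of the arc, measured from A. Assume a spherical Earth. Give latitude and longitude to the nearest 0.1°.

Convert each endpoint to a unit vector on the sphere (x = cos φ cos λ, y = cos φ sin λ, z = sin φ).
The central angle between the endpoints is δ = arccos(p₁·p₂) ≈ 1.878 rad (107.6°).
Interpolate at f = 0.34 with slerp weights a = sin((1−f)δ)/sin δ ≈ 0.992, b = sin(fδ)/sin δ ≈ 0.625.
p = a·p₁ + b·p₂ ≈ (0.522, -0.816, -0.247); φ = arcsin(p_z) ≈ -14.27°, λ = atan2(p_y, p_x) ≈ -57.39°.

≈ (14.3°S, 57.4°W)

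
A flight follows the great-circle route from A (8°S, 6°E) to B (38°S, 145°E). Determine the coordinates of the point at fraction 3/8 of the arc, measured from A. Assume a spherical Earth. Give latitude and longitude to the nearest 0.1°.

≈ (41.3°S, 40.3°E)

Write both endpoints as unit vectors p₁, p₂ with components (cos φ cos λ, cos φ sin λ, sin φ).
The central angle between the endpoints is δ = arccos(p₁·p₂) ≈ 2.098 rad (120.2°).
Interpolate at f = 3/8 with slerp weights a = sin((1−f)δ)/sin δ ≈ 1.118, b = sin(fδ)/sin δ ≈ 0.819.
p = a·p₁ + b·p₂ ≈ (0.573, 0.486, -0.660); φ = arcsin(p_z) ≈ -41.31°, λ = atan2(p_y, p_x) ≈ 40.33°.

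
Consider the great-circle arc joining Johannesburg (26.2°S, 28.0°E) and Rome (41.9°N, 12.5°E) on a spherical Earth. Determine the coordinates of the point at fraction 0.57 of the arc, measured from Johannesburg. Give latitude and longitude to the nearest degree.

Write both endpoints as unit vectors p₁, p₂ with components (cos φ cos λ, cos φ sin λ, sin φ).
The central angle between the endpoints is δ = arccos(p₁·p₂) ≈ 1.215 rad (69.6°).
Interpolate at f = 0.57 with slerp weights a = sin((1−f)δ)/sin δ ≈ 0.532, b = sin(fδ)/sin δ ≈ 0.681.
p = a·p₁ + b·p₂ ≈ (0.917, 0.334, 0.220); φ = arcsin(p_z) ≈ 12.70°, λ = atan2(p_y, p_x) ≈ 20.02°.

≈ 13°N, 20°E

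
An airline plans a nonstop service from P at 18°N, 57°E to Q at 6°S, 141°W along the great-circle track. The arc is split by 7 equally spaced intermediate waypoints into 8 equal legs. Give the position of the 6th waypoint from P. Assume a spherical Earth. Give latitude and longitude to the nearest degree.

Convert each endpoint to a unit vector on the sphere (x = cos φ cos λ, y = cos φ sin λ, z = sin φ).
The central angle between the endpoints is δ = arccos(p₁·p₂) ≈ 2.770 rad (158.7°).
Interpolate at f = 6/8 with slerp weights a = sin((1−f)δ)/sin δ ≈ 1.760, b = sin(fδ)/sin δ ≈ 2.410.
p = a·p₁ + b·p₂ ≈ (-0.951, -0.104, 0.292); φ = arcsin(p_z) ≈ 16.97°, λ = atan2(p_y, p_x) ≈ -173.74°.

≈ 17°N, 174°W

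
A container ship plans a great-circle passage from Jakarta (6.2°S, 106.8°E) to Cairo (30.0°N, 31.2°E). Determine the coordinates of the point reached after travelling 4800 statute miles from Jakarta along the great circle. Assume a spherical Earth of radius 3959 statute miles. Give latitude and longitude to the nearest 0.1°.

Convert each endpoint to a unit vector on the sphere (x = cos φ cos λ, y = cos φ sin λ, z = sin φ).
The central angle between the endpoints is δ = arccos(p₁·p₂) ≈ 1.410 rad (80.8°). The total great-circle distance is δ·R ≈ 1.410 × 3959 ≈ 5582 mi, so the target fraction is f = 4800/5582 ≈ 0.860.
Interpolate at f ≈ 0.860 with slerp weights a = sin((1−f)δ)/sin δ ≈ 0.199, b = sin(fδ)/sin δ ≈ 0.949.
p = a·p₁ + b·p₂ ≈ (0.646, 0.615, 0.453); φ = arcsin(p_z) ≈ 26.93°, λ = atan2(p_y, p_x) ≈ 43.60°.

≈ 26.9°N, 43.6°E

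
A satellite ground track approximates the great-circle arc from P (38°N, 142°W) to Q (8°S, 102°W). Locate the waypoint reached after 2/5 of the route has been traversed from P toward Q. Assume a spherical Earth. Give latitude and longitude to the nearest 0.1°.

Write both endpoints as unit vectors p₁, p₂ with components (cos φ cos λ, cos φ sin λ, sin φ).
The central angle between the endpoints is δ = arccos(p₁·p₂) ≈ 1.033 rad (59.2°).
Interpolate at f = 2/5 with slerp weights a = sin((1−f)δ)/sin δ ≈ 0.676, b = sin(fδ)/sin δ ≈ 0.468.
p = a·p₁ + b·p₂ ≈ (-0.516, -0.781, 0.351); φ = arcsin(p_z) ≈ 20.57°, λ = atan2(p_y, p_x) ≈ -123.46°.

≈ (20.6°N, 123.5°W)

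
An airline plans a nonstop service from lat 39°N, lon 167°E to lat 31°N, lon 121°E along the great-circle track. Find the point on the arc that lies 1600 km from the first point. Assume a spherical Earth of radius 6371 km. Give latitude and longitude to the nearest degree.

The haversine formula gives a central angle δ ≈ 0.665 rad (38.1°) between the endpoints. The total great-circle distance is δ·R ≈ 0.665 × 6371 ≈ 4237 km, so the target fraction is f = 1600/4237 ≈ 0.378.
Interpolate at f ≈ 0.378 with slerp weights a = sin((1−f)δ)/sin δ ≈ 0.652, b = sin(fδ)/sin δ ≈ 0.403.
p = a·p₁ + b·p₂ ≈ (-0.671, 0.410, 0.618); φ = arcsin(p_z) ≈ 38.14°, λ = atan2(p_y, p_x) ≈ 148.60°.

≈ lat 38°N, lon 149°E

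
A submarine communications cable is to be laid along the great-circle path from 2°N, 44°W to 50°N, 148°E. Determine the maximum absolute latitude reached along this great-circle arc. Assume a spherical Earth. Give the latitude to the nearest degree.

The great circle lies in the plane with unit normal n̂ = (p₁ × p₂)/|p₁ × p₂|.
Here n̂_z ≈ -0.167; the vertex latitude is φ_max = arccos|n̂_z| ≈ 80.4°.

≈ 80°N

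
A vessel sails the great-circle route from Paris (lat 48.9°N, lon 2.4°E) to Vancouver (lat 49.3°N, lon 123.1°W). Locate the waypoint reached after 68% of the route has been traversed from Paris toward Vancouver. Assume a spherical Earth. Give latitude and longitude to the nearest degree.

≈ lat 65°N, lon 92°W

The haversine formula gives a central angle δ ≈ 1.243 rad (71.2°) between the endpoints.
Interpolate at f = 0.68 with slerp weights a = sin((1−f)δ)/sin δ ≈ 0.409, b = sin(fδ)/sin δ ≈ 0.790.
p = a·p₁ + b·p₂ ≈ (-0.013, -0.420, 0.907); φ = arcsin(p_z) ≈ 65.13°, λ = atan2(p_y, p_x) ≈ -91.73°.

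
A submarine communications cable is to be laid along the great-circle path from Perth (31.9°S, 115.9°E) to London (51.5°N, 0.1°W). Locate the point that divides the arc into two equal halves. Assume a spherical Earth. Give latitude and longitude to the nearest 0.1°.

From cos δ = sin φ₁ sin φ₂ + cos φ₁ cos φ₂ cos Δλ, the central angle is δ ≈ 2.272 rad (130.2°).
Interpolate at f = 1/2 with slerp weights a = sin((1−f)δ)/sin δ ≈ 1.187, b = sin(fδ)/sin δ ≈ 1.187.
p = a·p₁ + b·p₂ ≈ (0.299, 0.905, 0.302); φ = arcsin(p_z) ≈ 17.56°, λ = atan2(p_y, p_x) ≈ 71.74°.

≈ (17.6°N, 71.7°E)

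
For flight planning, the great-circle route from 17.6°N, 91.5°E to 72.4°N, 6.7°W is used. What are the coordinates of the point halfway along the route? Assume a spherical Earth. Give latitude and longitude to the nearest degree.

≈ 53°N, 73°E

From cos δ = sin φ₁ sin φ₂ + cos φ₁ cos φ₂ cos Δλ, the central angle is δ ≈ 1.321 rad (75.7°).
Interpolate at f = 1/2 with slerp weights a = sin((1−f)δ)/sin δ ≈ 0.633, b = sin(fδ)/sin δ ≈ 0.633.
p = a·p₁ + b·p₂ ≈ (0.174, 0.581, 0.795); φ = arcsin(p_z) ≈ 52.66°, λ = atan2(p_y, p_x) ≈ 73.30°.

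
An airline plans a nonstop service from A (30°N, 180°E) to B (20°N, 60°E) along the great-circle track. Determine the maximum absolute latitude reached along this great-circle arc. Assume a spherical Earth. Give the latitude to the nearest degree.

≈ 44°N

The great circle lies in the plane with unit normal n̂ = (p₁ × p₂)/|p₁ × p₂|.
Here n̂_z ≈ -0.725; the vertex latitude is φ_max = arccos|n̂_z| ≈ 43.5°.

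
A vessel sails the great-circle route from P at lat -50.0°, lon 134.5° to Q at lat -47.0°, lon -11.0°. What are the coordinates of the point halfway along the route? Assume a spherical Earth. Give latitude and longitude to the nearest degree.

From cos δ = sin φ₁ sin φ₂ + cos φ₁ cos φ₂ cos Δλ, the central angle is δ ≈ 1.370 rad (78.5°).
Interpolate at f = 1/2 with slerp weights a = sin((1−f)δ)/sin δ ≈ 0.646, b = sin(fδ)/sin δ ≈ 0.646.
p = a·p₁ + b·p₂ ≈ (0.141, 0.212, -0.967); φ = arcsin(p_z) ≈ -75.24°, λ = atan2(p_y, p_x) ≈ 56.30°.

≈ lat -75°, lon 56°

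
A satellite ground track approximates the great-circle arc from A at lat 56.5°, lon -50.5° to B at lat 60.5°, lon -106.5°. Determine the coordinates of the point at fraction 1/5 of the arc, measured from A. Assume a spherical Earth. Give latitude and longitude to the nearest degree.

≈ lat 59°, lon -60°

From cos δ = sin φ₁ sin φ₂ + cos φ₁ cos φ₂ cos Δλ, the central angle is δ ≈ 0.500 rad (28.6°).
Interpolate at f = 1/5 with slerp weights a = sin((1−f)δ)/sin δ ≈ 0.812, b = sin(fδ)/sin δ ≈ 0.208.
p = a·p₁ + b·p₂ ≈ (0.256, -0.444, 0.859); φ = arcsin(p_z) ≈ 59.15°, λ = atan2(p_y, p_x) ≈ -60.04°.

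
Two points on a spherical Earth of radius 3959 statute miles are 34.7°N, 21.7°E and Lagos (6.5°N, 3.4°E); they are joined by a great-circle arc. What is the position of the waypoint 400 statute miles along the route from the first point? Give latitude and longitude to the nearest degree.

Write both endpoints as unit vectors p₁, p₂ with components (cos φ cos λ, cos φ sin λ, sin φ).
The central angle between the endpoints is δ = arccos(p₁·p₂) ≈ 0.574 rad (32.9°). The total great-circle distance is δ·R ≈ 0.574 × 3959 ≈ 2271 mi, so the target fraction is f = 400/2271 ≈ 0.176.
Interpolate at f ≈ 0.176 with slerp weights a = sin((1−f)δ)/sin δ ≈ 0.839, b = sin(fδ)/sin δ ≈ 0.186.
p = a·p₁ + b·p₂ ≈ (0.825, 0.266, 0.499); φ = arcsin(p_z) ≈ 29.90°, λ = atan2(p_y, p_x) ≈ 17.86°.

≈ 30°N, 18°E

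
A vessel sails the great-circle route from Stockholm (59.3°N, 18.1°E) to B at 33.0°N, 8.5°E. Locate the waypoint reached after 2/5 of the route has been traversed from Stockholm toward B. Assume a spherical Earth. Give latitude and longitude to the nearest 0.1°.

Convert each endpoint to a unit vector on the sphere (x = cos φ cos λ, y = cos φ sin λ, z = sin φ).
The central angle between the endpoints is δ = arccos(p₁·p₂) ≈ 0.472 rad (27.1°).
Interpolate at f = 2/5 with slerp weights a = sin((1−f)δ)/sin δ ≈ 0.615, b = sin(fδ)/sin δ ≈ 0.413.
p = a·p₁ + b·p₂ ≈ (0.641, 0.149, 0.753); φ = arcsin(p_z) ≈ 48.88°, λ = atan2(p_y, p_x) ≈ 13.06°.

≈ 48.9°N, 13.1°E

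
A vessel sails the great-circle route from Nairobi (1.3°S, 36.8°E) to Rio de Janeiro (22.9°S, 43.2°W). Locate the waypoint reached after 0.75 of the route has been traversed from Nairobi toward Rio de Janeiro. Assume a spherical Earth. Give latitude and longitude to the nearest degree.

≈ 21°S, 22°W

From cos δ = sin φ₁ sin φ₂ + cos φ₁ cos φ₂ cos Δλ, the central angle is δ ≈ 1.401 rad (80.3°).
Interpolate at f = 0.75 with slerp weights a = sin((1−f)δ)/sin δ ≈ 0.348, b = sin(fδ)/sin δ ≈ 0.881.
p = a·p₁ + b·p₂ ≈ (0.870, -0.347, -0.351); φ = arcsin(p_z) ≈ -20.52°, λ = atan2(p_y, p_x) ≈ -21.73°.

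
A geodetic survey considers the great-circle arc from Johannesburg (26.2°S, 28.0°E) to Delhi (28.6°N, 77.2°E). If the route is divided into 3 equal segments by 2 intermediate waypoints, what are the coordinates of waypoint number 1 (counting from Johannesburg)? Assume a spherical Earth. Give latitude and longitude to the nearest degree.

Write both endpoints as unit vectors p₁, p₂ with components (cos φ cos λ, cos φ sin λ, sin φ).
The central angle between the endpoints is δ = arccos(p₁·p₂) ≈ 1.263 rad (72.3°).
Interpolate at f = 1/3 with slerp weights a = sin((1−f)δ)/sin δ ≈ 0.783, b = sin(fδ)/sin δ ≈ 0.429.
p = a·p₁ + b·p₂ ≈ (0.703, 0.697, -0.140); φ = arcsin(p_z) ≈ -8.07°, λ = atan2(p_y, p_x) ≈ 44.73°.

≈ 8°S, 45°E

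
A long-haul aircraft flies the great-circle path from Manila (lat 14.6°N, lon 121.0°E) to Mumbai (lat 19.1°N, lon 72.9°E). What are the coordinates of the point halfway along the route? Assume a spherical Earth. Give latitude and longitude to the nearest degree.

≈ lat 18°N, lon 97°E

Write both endpoints as unit vectors p₁, p₂ with components (cos φ cos λ, cos φ sin λ, sin φ).
The central angle between the endpoints is δ = arccos(p₁·p₂) ≈ 0.805 rad (46.1°).
Interpolate at f = 1/2 with slerp weights a = sin((1−f)δ)/sin δ ≈ 0.543, b = sin(fδ)/sin δ ≈ 0.543.
p = a·p₁ + b·p₂ ≈ (-0.120, 0.942, 0.315); φ = arcsin(p_z) ≈ 18.35°, λ = atan2(p_y, p_x) ≈ 97.25°.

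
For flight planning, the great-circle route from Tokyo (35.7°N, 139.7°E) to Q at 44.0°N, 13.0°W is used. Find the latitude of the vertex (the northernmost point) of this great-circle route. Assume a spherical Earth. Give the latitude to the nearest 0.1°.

The great circle lies in the plane with unit normal n̂ = (p₁ × p₂)/|p₁ × p₂|.
Here n̂_z ≈ -0.270; the vertex latitude is φ_max = arccos|n̂_z| ≈ 74.4°.

≈ 74.4°N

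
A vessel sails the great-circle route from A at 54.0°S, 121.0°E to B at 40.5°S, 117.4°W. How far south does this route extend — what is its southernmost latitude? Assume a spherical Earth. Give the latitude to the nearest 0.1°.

The great circle lies in the plane with unit normal n̂ = (p₁ × p₂)/|p₁ × p₂|.
Here n̂_z ≈ +0.398; the vertex latitude is φ_max = arccos|n̂_z| ≈ 66.6°.
Check via Clairaut: cos φ_max = |cos φ₁| · sin C = cos(54.0°)·sin(137.4°) ≈ 0.398, again giving ≈ 66.6°.

≈ 66.6°S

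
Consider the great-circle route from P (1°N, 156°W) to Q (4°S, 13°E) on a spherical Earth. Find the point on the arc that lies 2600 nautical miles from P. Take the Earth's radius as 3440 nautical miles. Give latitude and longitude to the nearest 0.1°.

≈ (9.8°S, 113.9°W)

Write both endpoints as unit vectors p₁, p₂ with components (cos φ cos λ, cos φ sin λ, sin φ).
The central angle between the endpoints is δ = arccos(p₁·p₂) ≈ 2.943 rad (168.6°). The total great-circle distance is δ·R ≈ 2.943 × 3440 ≈ 10123 nmi, so the target fraction is f = 2600/10123 ≈ 0.257.
Interpolate at f ≈ 0.257 with slerp weights a = sin((1−f)δ)/sin δ ≈ 4.132, b = sin(fδ)/sin δ ≈ 3.473.
p = a·p₁ + b·p₂ ≈ (-0.399, -0.901, -0.170); φ = arcsin(p_z) ≈ -9.80°, λ = atan2(p_y, p_x) ≈ -113.87°.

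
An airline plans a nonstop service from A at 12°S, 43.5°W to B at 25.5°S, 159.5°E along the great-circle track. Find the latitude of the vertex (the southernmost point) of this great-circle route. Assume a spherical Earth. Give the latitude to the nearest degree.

≈ 60°S

The great circle lies in the plane with unit normal n̂ = (p₁ × p₂)/|p₁ × p₂|.
Here n̂_z ≈ -0.499; the vertex latitude is φ_max = arccos|n̂_z| ≈ 60.0°.
Check via Clairaut: cos φ_max = |cos φ₁| · sin C = cos(12.0°)·sin(149.3°) ≈ 0.499, again giving ≈ 60.0°.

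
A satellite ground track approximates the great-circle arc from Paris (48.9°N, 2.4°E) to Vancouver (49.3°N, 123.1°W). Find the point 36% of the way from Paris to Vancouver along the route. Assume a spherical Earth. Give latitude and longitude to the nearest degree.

From cos δ = sin φ₁ sin φ₂ + cos φ₁ cos φ₂ cos Δλ, the central angle is δ ≈ 1.243 rad (71.2°).
Interpolate at f = 0.36 with slerp weights a = sin((1−f)δ)/sin δ ≈ 0.754, b = sin(fδ)/sin δ ≈ 0.457.
p = a·p₁ + b·p₂ ≈ (0.333, -0.229, 0.915); φ = arcsin(p_z) ≈ 66.18°, λ = atan2(p_y, p_x) ≈ -34.52°.

≈ 66°N, 35°W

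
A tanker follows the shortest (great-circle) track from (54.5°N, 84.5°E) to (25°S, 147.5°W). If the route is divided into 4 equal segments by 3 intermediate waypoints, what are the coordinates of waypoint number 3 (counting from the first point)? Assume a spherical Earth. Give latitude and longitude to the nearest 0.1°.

Convert each endpoint to a unit vector on the sphere (x = cos φ cos λ, y = cos φ sin λ, z = sin φ).
The central angle between the endpoints is δ = arccos(p₁·p₂) ≈ 2.302 rad (131.9°).
Interpolate at f = 3/4 with slerp weights a = sin((1−f)δ)/sin δ ≈ 0.732, b = sin(fδ)/sin δ ≈ 1.328.
p = a·p₁ + b·p₂ ≈ (-0.974, -0.224, 0.035); φ = arcsin(p_z) ≈ 1.98°, λ = atan2(p_y, p_x) ≈ -167.07°.

≈ (2.0°N, 167.1°W)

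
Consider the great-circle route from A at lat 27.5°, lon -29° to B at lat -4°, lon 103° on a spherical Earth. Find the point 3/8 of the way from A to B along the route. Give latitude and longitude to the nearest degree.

Write both endpoints as unit vectors p₁, p₂ with components (cos φ cos λ, cos φ sin λ, sin φ).
The central angle between the endpoints is δ = arccos(p₁·p₂) ≈ 2.245 rad (128.6°).
Interpolate at f = 3/8 with slerp weights a = sin((1−f)δ)/sin δ ≈ 1.262, b = sin(fδ)/sin δ ≈ 0.955.
p = a·p₁ + b·p₂ ≈ (0.765, 0.385, 0.516); φ = arcsin(p_z) ≈ 31.08°, λ = atan2(p_y, p_x) ≈ 26.74°.

≈ lat 31°, lon 27°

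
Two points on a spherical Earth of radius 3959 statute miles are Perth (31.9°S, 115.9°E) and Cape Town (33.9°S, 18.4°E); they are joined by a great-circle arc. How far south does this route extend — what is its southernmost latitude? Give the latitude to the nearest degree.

≈ 44°S

The great circle lies in the plane with unit normal n̂ = (p₁ × p₂)/|p₁ × p₂|.
Here n̂_z ≈ -0.713; the vertex latitude is φ_max = arccos|n̂_z| ≈ 44.5°.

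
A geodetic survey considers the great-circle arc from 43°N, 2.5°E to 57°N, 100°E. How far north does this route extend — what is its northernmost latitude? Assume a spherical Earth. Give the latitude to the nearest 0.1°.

≈ 62.5°N

The great circle lies in the plane with unit normal n̂ = (p₁ × p₂)/|p₁ × p₂|.
Here n̂_z ≈ +0.462; the vertex latitude is φ_max = arccos|n̂_z| ≈ 62.5°.
Check via Clairaut: cos φ_max = |cos φ₁| · sin C = cos(43.0°)·sin(39.2°) ≈ 0.462, again giving ≈ 62.5°.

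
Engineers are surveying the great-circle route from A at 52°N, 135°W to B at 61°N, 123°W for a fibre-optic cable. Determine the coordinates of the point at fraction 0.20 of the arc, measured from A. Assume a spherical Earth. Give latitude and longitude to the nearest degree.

≈ 54°N, 133°W

Write both endpoints as unit vectors p₁, p₂ with components (cos φ cos λ, cos φ sin λ, sin φ).
The central angle between the endpoints is δ = arccos(p₁·p₂) ≈ 0.194 rad (11.1°).
Interpolate at f = 0.20 with slerp weights a = sin((1−f)δ)/sin δ ≈ 0.802, b = sin(fδ)/sin δ ≈ 0.201.
p = a·p₁ + b·p₂ ≈ (-0.402, -0.431, 0.808); φ = arcsin(p_z) ≈ 53.88°, λ = atan2(p_y, p_x) ≈ -133.03°.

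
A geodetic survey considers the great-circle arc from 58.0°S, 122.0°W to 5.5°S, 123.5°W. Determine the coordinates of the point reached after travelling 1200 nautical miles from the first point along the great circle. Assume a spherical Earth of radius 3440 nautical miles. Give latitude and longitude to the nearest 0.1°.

Convert each endpoint to a unit vector on the sphere (x = cos φ cos λ, y = cos φ sin λ, z = sin φ).
The central angle between the endpoints is δ = arccos(p₁·p₂) ≈ 0.917 rad (52.5°). The total great-circle distance is δ·R ≈ 0.917 × 3440 ≈ 3153 nmi, so the target fraction is f = 1200/3153 ≈ 0.381.
Interpolate at f ≈ 0.381 with slerp weights a = sin((1−f)δ)/sin δ ≈ 0.678, b = sin(fδ)/sin δ ≈ 0.431.
p = a·p₁ + b·p₂ ≈ (-0.427, -0.662, -0.616); φ = arcsin(p_z) ≈ -38.02°, λ = atan2(p_y, p_x) ≈ -122.82°.

≈ 38.0°S, 122.8°W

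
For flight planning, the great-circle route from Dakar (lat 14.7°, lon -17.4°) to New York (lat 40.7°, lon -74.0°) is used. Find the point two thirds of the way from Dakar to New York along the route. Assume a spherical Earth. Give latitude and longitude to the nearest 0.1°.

The haversine formula gives a central angle δ ≈ 0.965 rad (55.3°) between the endpoints.
Interpolate at f = 2/3 with slerp weights a = sin((1−f)δ)/sin δ ≈ 0.385, b = sin(fδ)/sin δ ≈ 0.730.
p = a·p₁ + b·p₂ ≈ (0.508, -0.643, 0.573); φ = arcsin(p_z) ≈ 34.99°, λ = atan2(p_y, p_x) ≈ -51.72°.

≈ lat 35.0°, lon -51.7°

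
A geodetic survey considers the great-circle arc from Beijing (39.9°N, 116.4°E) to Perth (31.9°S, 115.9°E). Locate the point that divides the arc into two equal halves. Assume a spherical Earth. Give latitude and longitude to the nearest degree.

Write both endpoints as unit vectors p₁, p₂ with components (cos φ cos λ, cos φ sin λ, sin φ).
The central angle between the endpoints is δ = arccos(p₁·p₂) ≈ 1.253 rad (71.8°).
Interpolate at f = 1/2 with slerp weights a = sin((1−f)δ)/sin δ ≈ 0.617, b = sin(fδ)/sin δ ≈ 0.617.
p = a·p₁ + b·p₂ ≈ (-0.439, 0.896, 0.070); φ = arcsin(p_z) ≈ 4.00°, λ = atan2(p_y, p_x) ≈ 116.14°.

≈ 4°N, 116°E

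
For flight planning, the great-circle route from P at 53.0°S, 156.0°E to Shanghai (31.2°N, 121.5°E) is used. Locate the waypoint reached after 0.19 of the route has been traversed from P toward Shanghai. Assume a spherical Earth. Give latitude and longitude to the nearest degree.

Write both endpoints as unit vectors p₁, p₂ with components (cos φ cos λ, cos φ sin λ, sin φ).
The central angle between the endpoints is δ = arccos(p₁·p₂) ≈ 1.560 rad (89.4°).
Interpolate at f = 0.19 with slerp weights a = sin((1−f)δ)/sin δ ≈ 0.953, b = sin(fδ)/sin δ ≈ 0.292.
p = a·p₁ + b·p₂ ≈ (-0.655, 0.446, -0.610); φ = arcsin(p_z) ≈ -37.59°, λ = atan2(p_y, p_x) ≈ 145.71°.

≈ 38°S, 146°E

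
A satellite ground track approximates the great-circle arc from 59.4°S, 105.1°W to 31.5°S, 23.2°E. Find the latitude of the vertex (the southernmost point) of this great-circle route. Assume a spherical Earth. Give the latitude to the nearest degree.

The great circle lies in the plane with unit normal n̂ = (p₁ × p₂)/|p₁ × p₂|.
Here n̂_z ≈ +0.346; the vertex latitude is φ_max = arccos|n̂_z| ≈ 69.7°.

≈ 70°S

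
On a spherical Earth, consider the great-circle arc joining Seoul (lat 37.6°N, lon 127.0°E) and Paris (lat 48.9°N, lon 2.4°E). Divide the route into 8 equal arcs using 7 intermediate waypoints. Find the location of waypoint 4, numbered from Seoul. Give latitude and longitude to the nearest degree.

≈ lat 63°N, lon 75°E

The haversine formula gives a central angle δ ≈ 1.406 rad (80.6°) between the endpoints.
Interpolate at f = 4/8 with slerp weights a = sin((1−f)δ)/sin δ ≈ 0.655, b = sin(fδ)/sin δ ≈ 0.655.
p = a·p₁ + b·p₂ ≈ (0.118, 0.433, 0.894); φ = arcsin(p_z) ≈ 63.35°, λ = atan2(p_y, p_x) ≈ 74.75°.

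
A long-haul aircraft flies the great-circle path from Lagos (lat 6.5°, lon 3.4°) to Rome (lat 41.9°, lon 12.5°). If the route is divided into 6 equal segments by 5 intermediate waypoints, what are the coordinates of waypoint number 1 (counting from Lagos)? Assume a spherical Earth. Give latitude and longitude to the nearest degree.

The haversine formula gives a central angle δ ≈ 0.634 rad (36.3°) between the endpoints.
Interpolate at f = 1/6 with slerp weights a = sin((1−f)δ)/sin δ ≈ 0.851, b = sin(fδ)/sin δ ≈ 0.178.
p = a·p₁ + b·p₂ ≈ (0.973, 0.079, 0.215); φ = arcsin(p_z) ≈ 12.43°, λ = atan2(p_y, p_x) ≈ 4.63°.

≈ lat 12°, lon 5°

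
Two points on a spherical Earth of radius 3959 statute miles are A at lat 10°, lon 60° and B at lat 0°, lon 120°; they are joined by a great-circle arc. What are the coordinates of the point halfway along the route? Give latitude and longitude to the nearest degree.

≈ lat 6°, lon 90°

From cos δ = sin φ₁ sin φ₂ + cos φ₁ cos φ₂ cos Δλ, the central angle is δ ≈ 1.056 rad (60.5°).
Interpolate at f = 1/2 with slerp weights a = sin((1−f)δ)/sin δ ≈ 0.579, b = sin(fδ)/sin δ ≈ 0.579.
p = a·p₁ + b·p₂ ≈ (-0.004, 0.995, 0.101); φ = arcsin(p_z) ≈ 5.77°, λ = atan2(p_y, p_x) ≈ 90.25°.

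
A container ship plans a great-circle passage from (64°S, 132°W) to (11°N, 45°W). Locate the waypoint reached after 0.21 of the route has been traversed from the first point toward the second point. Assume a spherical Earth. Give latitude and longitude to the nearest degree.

≈ (55°S, 94°W)

Write both endpoints as unit vectors p₁, p₂ with components (cos φ cos λ, cos φ sin λ, sin φ).
The central angle between the endpoints is δ = arccos(p₁·p₂) ≈ 1.720 rad (98.6°).
Interpolate at f = 0.21 with slerp weights a = sin((1−f)δ)/sin δ ≈ 0.989, b = sin(fδ)/sin δ ≈ 0.357.
p = a·p₁ + b·p₂ ≈ (-0.042, -0.570, -0.820); φ = arcsin(p_z) ≈ -55.13°, λ = atan2(p_y, p_x) ≈ -94.20°.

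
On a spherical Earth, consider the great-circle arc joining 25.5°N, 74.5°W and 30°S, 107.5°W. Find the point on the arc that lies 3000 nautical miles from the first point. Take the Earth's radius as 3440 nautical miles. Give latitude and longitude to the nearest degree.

≈ 18°S, 100°W

Convert each endpoint to a unit vector on the sphere (x = cos φ cos λ, y = cos φ sin λ, z = sin φ).
The central angle between the endpoints is δ = arccos(p₁·p₂) ≈ 1.115 rad (63.9°). The total great-circle distance is δ·R ≈ 1.115 × 3440 ≈ 3835 nmi, so the target fraction is f = 3000/3835 ≈ 0.782.
Interpolate at f ≈ 0.782 with slerp weights a = sin((1−f)δ)/sin δ ≈ 0.268, b = sin(fδ)/sin δ ≈ 0.853.
p = a·p₁ + b·p₂ ≈ (-0.158, -0.937, -0.311); φ = arcsin(p_z) ≈ -18.13°, λ = atan2(p_y, p_x) ≈ -99.54°.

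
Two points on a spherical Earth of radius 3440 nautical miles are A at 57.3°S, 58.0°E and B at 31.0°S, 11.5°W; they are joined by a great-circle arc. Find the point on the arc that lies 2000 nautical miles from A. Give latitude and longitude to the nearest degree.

Write both endpoints as unit vectors p₁, p₂ with components (cos φ cos λ, cos φ sin λ, sin φ).
The central angle between the endpoints is δ = arccos(p₁·p₂) ≈ 0.933 rad (53.4°). The total great-circle distance is δ·R ≈ 0.933 × 3440 ≈ 3209 nmi, so the target fraction is f = 2000/3209 ≈ 0.623.
Interpolate at f ≈ 0.623 with slerp weights a = sin((1−f)δ)/sin δ ≈ 0.429, b = sin(fδ)/sin δ ≈ 0.684.
p = a·p₁ + b·p₂ ≈ (0.697, 0.079, -0.713); φ = arcsin(p_z) ≈ -45.46°, λ = atan2(p_y, p_x) ≈ 6.51°.

≈ 45°S, 7°E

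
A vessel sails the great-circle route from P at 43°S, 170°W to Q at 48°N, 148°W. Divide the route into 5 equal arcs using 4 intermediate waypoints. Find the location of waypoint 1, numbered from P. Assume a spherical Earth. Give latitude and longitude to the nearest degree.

≈ 25°S, 165°W

From cos δ = sin φ₁ sin φ₂ + cos φ₁ cos φ₂ cos Δλ, the central angle is δ ≈ 1.624 rad (93.0°).
Interpolate at f = 1/5 with slerp weights a = sin((1−f)δ)/sin δ ≈ 0.965, b = sin(fδ)/sin δ ≈ 0.320.
p = a·p₁ + b·p₂ ≈ (-0.876, -0.236, -0.420); φ = arcsin(p_z) ≈ -24.86°, λ = atan2(p_y, p_x) ≈ -164.94°.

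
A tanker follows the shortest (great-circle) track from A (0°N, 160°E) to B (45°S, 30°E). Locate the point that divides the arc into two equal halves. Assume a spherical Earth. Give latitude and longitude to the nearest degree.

≈ (43°S, 115°E)

Convert each endpoint to a unit vector on the sphere (x = cos φ cos λ, y = cos φ sin λ, z = sin φ).
The central angle between the endpoints is δ = arccos(p₁·p₂) ≈ 2.043 rad (117.0°).
Interpolate at f = 1/2 with slerp weights a = sin((1−f)δ)/sin δ ≈ 0.957, b = sin(fδ)/sin δ ≈ 0.957.
p = a·p₁ + b·p₂ ≈ (-0.313, 0.666, -0.677); φ = arcsin(p_z) ≈ -42.61°, λ = atan2(p_y, p_x) ≈ 115.20°.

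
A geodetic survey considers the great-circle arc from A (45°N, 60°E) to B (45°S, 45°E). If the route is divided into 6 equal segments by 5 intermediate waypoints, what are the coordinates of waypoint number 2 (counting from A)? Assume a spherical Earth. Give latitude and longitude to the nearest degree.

Write both endpoints as unit vectors p₁, p₂ with components (cos φ cos λ, cos φ sin λ, sin φ).
The central angle between the endpoints is δ = arccos(p₁·p₂) ≈ 1.588 rad (91.0°).
Interpolate at f = 2/6 with slerp weights a = sin((1−f)δ)/sin δ ≈ 0.872, b = sin(fδ)/sin δ ≈ 0.505.
p = a·p₁ + b·p₂ ≈ (0.561, 0.786, 0.259); φ = arcsin(p_z) ≈ 15.03°, λ = atan2(p_y, p_x) ≈ 54.51°.

≈ (15°N, 55°E)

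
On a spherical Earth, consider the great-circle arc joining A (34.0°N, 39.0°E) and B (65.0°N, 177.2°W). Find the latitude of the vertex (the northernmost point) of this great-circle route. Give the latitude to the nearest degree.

≈ 78°N

The great circle lies in the plane with unit normal n̂ = (p₁ × p₂)/|p₁ × p₂|.
Here n̂_z ≈ +0.212; the vertex latitude is φ_max = arccos|n̂_z| ≈ 77.7°.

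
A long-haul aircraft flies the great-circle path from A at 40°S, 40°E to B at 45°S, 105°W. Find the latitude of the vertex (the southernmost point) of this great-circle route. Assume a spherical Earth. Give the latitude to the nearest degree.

The great circle lies in the plane with unit normal n̂ = (p₁ × p₂)/|p₁ × p₂|.
Here n̂_z ≈ -0.311; the vertex latitude is φ_max = arccos|n̂_z| ≈ 71.9°.

≈ 72°S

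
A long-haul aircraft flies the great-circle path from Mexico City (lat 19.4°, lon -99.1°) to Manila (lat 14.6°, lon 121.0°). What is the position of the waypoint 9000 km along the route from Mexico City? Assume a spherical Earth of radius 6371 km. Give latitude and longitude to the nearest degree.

The haversine formula gives a central angle δ ≈ 2.233 rad (127.9°) between the endpoints. The total great-circle distance is δ·R ≈ 2.233 × 6371 ≈ 14223 km, so the target fraction is f = 9000/14223 ≈ 0.633.
Interpolate at f ≈ 0.633 with slerp weights a = sin((1−f)δ)/sin δ ≈ 0.927, b = sin(fδ)/sin δ ≈ 1.252.
p = a·p₁ + b·p₂ ≈ (-0.762, 0.175, 0.623); φ = arcsin(p_z) ≈ 38.56°, λ = atan2(p_y, p_x) ≈ 167.05°.

≈ lat 39°, lon 167°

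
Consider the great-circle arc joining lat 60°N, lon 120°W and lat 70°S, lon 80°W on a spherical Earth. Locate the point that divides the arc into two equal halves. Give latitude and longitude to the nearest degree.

≈ lat 5°S, lon 104°W

Convert each endpoint to a unit vector on the sphere (x = cos φ cos λ, y = cos φ sin λ, z = sin φ).
The central angle between the endpoints is δ = arccos(p₁·p₂) ≈ 2.322 rad (133.1°).
Interpolate at f = 1/2 with slerp weights a = sin((1−f)δ)/sin δ ≈ 1.255, b = sin(fδ)/sin δ ≈ 1.255.
p = a·p₁ + b·p₂ ≈ (-0.239, -0.967, -0.092); φ = arcsin(p_z) ≈ -5.31°, λ = atan2(p_y, p_x) ≈ -103.91°.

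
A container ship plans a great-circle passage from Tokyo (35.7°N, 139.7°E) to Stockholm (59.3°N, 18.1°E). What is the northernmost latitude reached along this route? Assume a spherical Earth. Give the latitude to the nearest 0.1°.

≈ 68.4°N

The great circle lies in the plane with unit normal n̂ = (p₁ × p₂)/|p₁ × p₂|.
Here n̂_z ≈ -0.368; the vertex latitude is φ_max = arccos|n̂_z| ≈ 68.4°.
Check via Clairaut: cos φ_max = |cos φ₁| · sin C = cos(35.7°)·sin(27.0°) ≈ 0.368, again giving ≈ 68.4°.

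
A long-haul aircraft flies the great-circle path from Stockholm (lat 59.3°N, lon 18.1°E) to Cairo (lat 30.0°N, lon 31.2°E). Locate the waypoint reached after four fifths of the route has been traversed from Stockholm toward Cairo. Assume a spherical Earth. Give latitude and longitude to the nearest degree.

From cos δ = sin φ₁ sin φ₂ + cos φ₁ cos φ₂ cos Δλ, the central angle is δ ≈ 0.534 rad (30.6°).
Interpolate at f = 4/5 with slerp weights a = sin((1−f)δ)/sin δ ≈ 0.209, b = sin(fδ)/sin δ ≈ 0.814.
p = a·p₁ + b·p₂ ≈ (0.705, 0.398, 0.587); φ = arcsin(p_z) ≈ 35.95°, λ = atan2(p_y, p_x) ≈ 29.48°.

≈ lat 36°N, lon 29°E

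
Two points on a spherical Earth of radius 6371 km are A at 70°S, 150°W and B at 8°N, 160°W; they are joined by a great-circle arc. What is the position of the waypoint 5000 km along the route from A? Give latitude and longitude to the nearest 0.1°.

≈ 25.3°S, 157.9°W

Write both endpoints as unit vectors p₁, p₂ with components (cos φ cos λ, cos φ sin λ, sin φ).
The central angle between the endpoints is δ = arccos(p₁·p₂) ≈ 1.367 rad (78.3°). The total great-circle distance is δ·R ≈ 1.367 × 6371 ≈ 8707 km, so the target fraction is f = 5000/8707 ≈ 0.574.
Interpolate at f ≈ 0.574 with slerp weights a = sin((1−f)δ)/sin δ ≈ 0.561, b = sin(fδ)/sin δ ≈ 0.722.
p = a·p₁ + b·p₂ ≈ (-0.838, -0.340, -0.427); φ = arcsin(p_z) ≈ -25.27°, λ = atan2(p_y, p_x) ≈ -157.89°.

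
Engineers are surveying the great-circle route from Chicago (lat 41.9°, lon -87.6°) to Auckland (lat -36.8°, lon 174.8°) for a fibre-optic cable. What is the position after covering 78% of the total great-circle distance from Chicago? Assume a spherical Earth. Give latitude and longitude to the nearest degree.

Write both endpoints as unit vectors p₁, p₂ with components (cos φ cos λ, cos φ sin λ, sin φ).
The central angle between the endpoints is δ = arccos(p₁·p₂) ≈ 2.070 rad (118.6°).
Interpolate at f = 0.78 with slerp weights a = sin((1−f)δ)/sin δ ≈ 0.501, b = sin(fδ)/sin δ ≈ 1.138.
p = a·p₁ + b·p₂ ≈ (-0.892, -0.290, -0.347); φ = arcsin(p_z) ≈ -20.31°, λ = atan2(p_y, p_x) ≈ -161.99°.

≈ lat -20°, lon -162°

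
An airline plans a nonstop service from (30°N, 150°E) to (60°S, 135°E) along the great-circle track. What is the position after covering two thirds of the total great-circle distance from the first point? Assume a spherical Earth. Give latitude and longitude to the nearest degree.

≈ (30°S, 143°E)

The haversine formula gives a central angle δ ≈ 1.586 rad (90.8°) between the endpoints.
Interpolate at f = 2/3 with slerp weights a = sin((1−f)δ)/sin δ ≈ 0.504, b = sin(fδ)/sin δ ≈ 0.871.
p = a·p₁ + b·p₂ ≈ (-0.686, 0.526, -0.502); φ = arcsin(p_z) ≈ -30.14°, λ = atan2(p_y, p_x) ≈ 142.51°.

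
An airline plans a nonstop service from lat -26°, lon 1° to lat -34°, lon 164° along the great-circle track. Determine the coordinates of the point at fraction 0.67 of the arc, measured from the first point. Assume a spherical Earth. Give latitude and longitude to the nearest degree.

From cos δ = sin φ₁ sin φ₂ + cos φ₁ cos φ₂ cos Δλ, the central angle is δ ≈ 2.057 rad (117.9°).
Interpolate at f = 0.67 with slerp weights a = sin((1−f)δ)/sin δ ≈ 0.710, b = sin(fδ)/sin δ ≈ 1.110.
p = a·p₁ + b·p₂ ≈ (-0.247, 0.265, -0.932); φ = arcsin(p_z) ≈ -68.79°, λ = atan2(p_y, p_x) ≈ 132.95°.

≈ lat -69°, lon 133°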